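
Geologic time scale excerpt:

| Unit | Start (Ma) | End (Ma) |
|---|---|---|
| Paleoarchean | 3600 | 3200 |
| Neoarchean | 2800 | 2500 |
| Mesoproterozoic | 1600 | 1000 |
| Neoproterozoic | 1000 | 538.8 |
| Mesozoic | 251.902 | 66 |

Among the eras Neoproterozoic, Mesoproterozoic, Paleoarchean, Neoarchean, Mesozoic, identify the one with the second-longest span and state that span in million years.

Durations: Neoproterozoic 461.2; Mesoproterozoic 600; Paleoarchean 400; Neoarchean 300; Mesozoic 185.902 Myr.
Sorted longest-first: Mesoproterozoic (600), Neoproterozoic (461.2), Paleoarchean (400), Neoarchean (300), Mesozoic (185.902).
The second longest is Neoproterozoic at 461.2 Myr.

Neoproterozoic, 461.2 million years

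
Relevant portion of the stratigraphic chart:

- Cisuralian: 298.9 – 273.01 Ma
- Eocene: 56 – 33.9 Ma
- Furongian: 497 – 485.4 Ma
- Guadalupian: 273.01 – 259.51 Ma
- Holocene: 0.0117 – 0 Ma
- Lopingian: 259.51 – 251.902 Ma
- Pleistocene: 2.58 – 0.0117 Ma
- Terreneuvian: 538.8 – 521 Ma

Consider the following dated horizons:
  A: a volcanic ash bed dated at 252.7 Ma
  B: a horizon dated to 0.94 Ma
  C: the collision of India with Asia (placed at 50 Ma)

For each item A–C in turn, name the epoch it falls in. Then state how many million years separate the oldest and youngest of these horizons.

A — Lopingian; B — Pleistocene; C — Eocene; span 251.76 million years

Match each age against the start–end ranges in the excerpt: A = 252.7 Ma → Lopingian (259.51–251.902); B = 0.94 Ma → Pleistocene (2.58–0.0117); C = 50 Ma → Eocene (56–33.9).
The largest age is 252.7 Ma and the smallest is 0.94 Ma; their difference is 251.76 Myr.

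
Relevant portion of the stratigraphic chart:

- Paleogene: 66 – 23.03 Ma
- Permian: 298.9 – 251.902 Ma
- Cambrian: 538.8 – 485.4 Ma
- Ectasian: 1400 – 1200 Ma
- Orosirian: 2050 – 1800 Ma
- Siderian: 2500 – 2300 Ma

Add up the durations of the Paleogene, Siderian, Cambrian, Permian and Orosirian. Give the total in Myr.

593.368 million years

Duration is start − end for each: (66 − 23.03) + (2500 − 2300) + (538.8 − 485.4) + (298.9 − 251.902) + (2050 − 1800).
That is 42.97 + 200 + 53.4 + 46.998 + 250, which totals 593.368 million years.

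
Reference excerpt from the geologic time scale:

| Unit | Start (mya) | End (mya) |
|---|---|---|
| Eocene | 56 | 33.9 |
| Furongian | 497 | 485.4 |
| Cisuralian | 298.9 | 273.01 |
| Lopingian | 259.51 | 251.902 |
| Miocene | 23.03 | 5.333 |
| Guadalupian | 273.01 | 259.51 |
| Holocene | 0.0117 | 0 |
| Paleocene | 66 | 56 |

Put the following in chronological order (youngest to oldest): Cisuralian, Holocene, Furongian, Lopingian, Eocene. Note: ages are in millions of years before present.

Sorting by start age (ascending Ma, since larger Ma = older): Holocene start 0.0117, Eocene start 56, Lopingian start 259.51, Cisuralian start 298.9, Furongian start 497.

Holocene, Eocene, Lopingian, Cisuralian, Furongian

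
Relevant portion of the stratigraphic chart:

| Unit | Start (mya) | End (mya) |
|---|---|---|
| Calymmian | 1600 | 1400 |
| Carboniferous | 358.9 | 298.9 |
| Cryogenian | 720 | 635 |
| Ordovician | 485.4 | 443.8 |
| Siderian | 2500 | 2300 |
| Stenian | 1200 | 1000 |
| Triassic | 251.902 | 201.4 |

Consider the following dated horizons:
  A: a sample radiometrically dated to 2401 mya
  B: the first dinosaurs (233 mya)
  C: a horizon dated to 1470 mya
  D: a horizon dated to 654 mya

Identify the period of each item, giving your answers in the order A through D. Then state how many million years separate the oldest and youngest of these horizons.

A — Siderian; B — Triassic; C — Calymmian; D — Cryogenian; span 2168 million years

Match each age against the start–end ranges in the excerpt: A = 2401 Ma → Siderian (2500–2300); B = 233 Ma → Triassic (251.902–201.4); C = 1470 Ma → Calymmian (1600–1400); D = 654 Ma → Cryogenian (720–635).
The largest age is 2401 Ma and the smallest is 233 Ma; their difference is 2168 Myr.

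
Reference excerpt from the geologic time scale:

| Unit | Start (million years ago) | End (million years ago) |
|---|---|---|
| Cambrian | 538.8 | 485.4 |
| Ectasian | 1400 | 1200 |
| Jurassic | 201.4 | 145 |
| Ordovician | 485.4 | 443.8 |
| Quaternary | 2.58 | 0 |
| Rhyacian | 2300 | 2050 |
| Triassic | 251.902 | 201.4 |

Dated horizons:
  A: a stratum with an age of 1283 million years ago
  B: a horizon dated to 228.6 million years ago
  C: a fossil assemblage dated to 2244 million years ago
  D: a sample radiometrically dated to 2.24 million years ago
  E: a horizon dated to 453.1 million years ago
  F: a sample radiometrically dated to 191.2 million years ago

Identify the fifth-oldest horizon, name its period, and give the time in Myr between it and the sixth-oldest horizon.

F, in the Jurassic; 188.96 million years to D

Sorted oldest-first by Ma: C (2244), A (1283), E (453.1), B (228.6), F (191.2), D (2.24).
The fifth oldest is F at 191.2 Ma, which lies in 201.4–145 Ma: the Jurassic.
The sixth oldest is D at 2.24 Ma; separation = |191.2 − 2.24| = 188.96 Myr.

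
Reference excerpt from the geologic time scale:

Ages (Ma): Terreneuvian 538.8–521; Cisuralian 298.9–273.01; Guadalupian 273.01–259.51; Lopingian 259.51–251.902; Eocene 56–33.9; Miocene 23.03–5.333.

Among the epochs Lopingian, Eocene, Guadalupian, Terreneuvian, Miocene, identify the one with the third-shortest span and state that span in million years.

Start − end for each: Lopingian 259.51 − 251.902 = 7.608; Eocene 56 − 33.9 = 22.1; Guadalupian 273.01 − 259.51 = 13.5; Terreneuvian 538.8 − 521 = 17.8; Miocene 23.03 − 5.333 = 17.697.
Ranking these from shortest: Lopingian < Guadalupian < Miocene < Terreneuvian < Eocene.
Position 3 in that ranking is Miocene, which lasted 17.697 Myr.

Miocene, 17.697 million years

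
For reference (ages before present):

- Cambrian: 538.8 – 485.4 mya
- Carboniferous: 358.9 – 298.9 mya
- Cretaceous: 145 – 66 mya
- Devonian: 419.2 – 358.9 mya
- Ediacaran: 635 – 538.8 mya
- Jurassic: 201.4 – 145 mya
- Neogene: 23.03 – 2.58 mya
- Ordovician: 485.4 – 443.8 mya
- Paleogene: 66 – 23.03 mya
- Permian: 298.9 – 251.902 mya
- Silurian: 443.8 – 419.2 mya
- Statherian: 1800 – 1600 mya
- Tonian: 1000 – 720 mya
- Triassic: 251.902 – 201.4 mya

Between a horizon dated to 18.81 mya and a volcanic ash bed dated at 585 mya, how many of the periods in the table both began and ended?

585 Ma sits inside the Ediacaran (635–538.8) and 18.81 Ma inside the Neogene (23.03–2.58); neither of those is wholly between the two dates.
The listed periods lying completely between them are Cambrian, Ordovician, Silurian, Devonian, Carboniferous, Permian, Triassic, Jurassic, Cretaceous, Paleogene — 10 in all.

10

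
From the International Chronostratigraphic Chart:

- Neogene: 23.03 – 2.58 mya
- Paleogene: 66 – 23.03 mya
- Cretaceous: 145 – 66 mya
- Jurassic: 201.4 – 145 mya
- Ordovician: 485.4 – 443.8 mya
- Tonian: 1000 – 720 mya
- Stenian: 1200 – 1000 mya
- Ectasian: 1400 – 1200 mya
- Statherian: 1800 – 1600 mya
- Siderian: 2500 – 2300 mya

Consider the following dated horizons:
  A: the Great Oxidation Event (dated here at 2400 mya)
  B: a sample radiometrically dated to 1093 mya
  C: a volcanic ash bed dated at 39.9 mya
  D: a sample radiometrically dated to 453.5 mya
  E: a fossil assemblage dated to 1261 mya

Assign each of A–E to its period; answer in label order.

Match each age against the start–end ranges in the excerpt: A = 2400 Ma → Siderian (2500–2300); B = 1093 Ma → Stenian (1200–1000); C = 39.9 Ma → Paleogene (66–23.03); D = 453.5 Ma → Ordovician (485.4–443.8); E = 1261 Ma → Ectasian (1400–1200).

A — Siderian; B — Stenian; C — Paleogene; D — Ordovician; E — Ectasian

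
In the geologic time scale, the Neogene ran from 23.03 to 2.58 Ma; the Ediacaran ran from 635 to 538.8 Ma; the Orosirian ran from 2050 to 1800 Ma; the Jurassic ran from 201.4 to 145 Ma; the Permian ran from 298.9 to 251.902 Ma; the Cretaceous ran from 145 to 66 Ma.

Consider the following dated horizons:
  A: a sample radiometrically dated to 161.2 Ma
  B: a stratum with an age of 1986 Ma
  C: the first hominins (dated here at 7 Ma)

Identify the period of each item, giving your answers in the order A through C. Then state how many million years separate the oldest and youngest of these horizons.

A: 161.2 Ma lies in 201.4–145 Ma, so Jurassic.
B: 1986 Ma lies in 2050–1800 Ma, so Orosirian.
C: 7 Ma lies in 23.03–2.58 Ma, so Neogene.
Oldest = 1986 Ma, youngest = 7 Ma → span 1979 Myr.

A — Jurassic; B — Orosirian; C — Neogene; span 1979 million years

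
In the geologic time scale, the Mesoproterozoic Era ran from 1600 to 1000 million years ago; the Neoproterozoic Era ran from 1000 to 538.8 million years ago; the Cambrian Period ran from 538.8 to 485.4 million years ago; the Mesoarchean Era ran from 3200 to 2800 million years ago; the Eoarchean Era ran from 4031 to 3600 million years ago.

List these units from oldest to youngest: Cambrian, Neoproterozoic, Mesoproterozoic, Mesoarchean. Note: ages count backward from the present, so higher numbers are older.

Sorting by start age (descending Ma, since larger Ma = older): Mesoarchean began 3200, Mesoproterozoic began 1600, Neoproterozoic began 1000, Cambrian began 538.8.

Mesoarchean, Mesoproterozoic, Neoproterozoic, Cambrian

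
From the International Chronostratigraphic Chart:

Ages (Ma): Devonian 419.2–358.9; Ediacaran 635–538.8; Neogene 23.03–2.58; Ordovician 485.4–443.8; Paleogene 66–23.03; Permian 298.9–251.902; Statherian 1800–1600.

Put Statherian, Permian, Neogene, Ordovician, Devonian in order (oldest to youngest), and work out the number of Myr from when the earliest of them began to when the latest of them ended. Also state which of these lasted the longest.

Statherian → Ordovician → Devonian → Permian → Neogene; total span 1797.42 Myr; longest is Statherian

From the excerpt: Statherian 1800–1600; Permian 298.9–251.902; Neogene 23.03–2.58; Ordovician 485.4–443.8; Devonian 419.2–358.9 (Ma).
Larger Ma is earlier, so the oldest is Statherian and the youngest is Neogene; oldest to youngest: Statherian, Ordovician, Devonian, Permian, Neogene.
Oldest start 1800 minus youngest end 2.58 gives 1797.42 Myr overall.
Individual lengths (start − end): Statherian 200; Devonian 60.3; Neogene 20.45; Permian 46.998; Ordovician 41.6. The largest is Statherian at 200 Myr.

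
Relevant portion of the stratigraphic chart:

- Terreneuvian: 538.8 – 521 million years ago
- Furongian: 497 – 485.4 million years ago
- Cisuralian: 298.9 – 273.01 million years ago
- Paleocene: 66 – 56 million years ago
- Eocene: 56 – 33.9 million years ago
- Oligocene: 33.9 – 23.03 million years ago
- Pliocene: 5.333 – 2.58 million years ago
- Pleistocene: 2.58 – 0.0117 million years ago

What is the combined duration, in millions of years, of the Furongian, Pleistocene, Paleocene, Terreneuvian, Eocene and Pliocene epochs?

Each duration: Furongian = 11.6; Pleistocene = 2.5683; Paleocene = 10; Terreneuvian = 17.8; Eocene = 22.1; Pliocene = 2.753.
Sum: 11.6 + 2.5683 + 10 + 17.8 + 22.1 + 2.753 = 66.8213 Myr.

66.8213 million years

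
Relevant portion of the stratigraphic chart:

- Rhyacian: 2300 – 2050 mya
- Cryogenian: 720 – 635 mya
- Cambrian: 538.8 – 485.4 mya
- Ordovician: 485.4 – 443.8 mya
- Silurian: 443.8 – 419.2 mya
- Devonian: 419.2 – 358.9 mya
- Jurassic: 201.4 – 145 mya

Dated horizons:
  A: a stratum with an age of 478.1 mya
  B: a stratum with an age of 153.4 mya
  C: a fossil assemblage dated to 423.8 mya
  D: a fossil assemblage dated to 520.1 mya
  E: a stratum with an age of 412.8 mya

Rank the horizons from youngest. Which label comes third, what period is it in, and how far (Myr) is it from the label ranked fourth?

Sorted youngest-first by Ma: B (153.4), E (412.8), C (423.8), A (478.1), D (520.1).
The third youngest is C at 423.8 Ma, which lies in 443.8–419.2 Ma: the Silurian.
The fourth youngest is A at 478.1 Ma; separation = |423.8 − 478.1| = 54.3 Myr.

C, in the Silurian; 54.3 million years to A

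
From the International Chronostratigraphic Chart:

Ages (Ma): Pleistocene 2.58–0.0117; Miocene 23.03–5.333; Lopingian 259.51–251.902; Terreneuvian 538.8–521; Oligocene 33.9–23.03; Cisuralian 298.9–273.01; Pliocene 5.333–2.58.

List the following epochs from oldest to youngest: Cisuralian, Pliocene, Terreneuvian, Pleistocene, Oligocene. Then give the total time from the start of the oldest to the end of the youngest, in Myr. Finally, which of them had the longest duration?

Terreneuvian → Cisuralian → Oligocene → Pliocene → Pleistocene; total span 538.7883 Myr; longest is Cisuralian

Start ages (Ma): Terreneuvian 538.8, Cisuralian 298.9, Oligocene 33.9, Pliocene 5.333, Pleistocene 2.58.
Ordered oldest to youngest: Terreneuvian, Cisuralian, Oligocene, Pliocene, Pleistocene.
Span = 538.8 − 0.0117 = 538.7883 Myr.
Durations: Pleistocene 2.5683, Terreneuvian 17.8, Cisuralian 25.89, Pliocene 2.753, Oligocene 10.87 → longest is Cisuralian (25.89 Myr).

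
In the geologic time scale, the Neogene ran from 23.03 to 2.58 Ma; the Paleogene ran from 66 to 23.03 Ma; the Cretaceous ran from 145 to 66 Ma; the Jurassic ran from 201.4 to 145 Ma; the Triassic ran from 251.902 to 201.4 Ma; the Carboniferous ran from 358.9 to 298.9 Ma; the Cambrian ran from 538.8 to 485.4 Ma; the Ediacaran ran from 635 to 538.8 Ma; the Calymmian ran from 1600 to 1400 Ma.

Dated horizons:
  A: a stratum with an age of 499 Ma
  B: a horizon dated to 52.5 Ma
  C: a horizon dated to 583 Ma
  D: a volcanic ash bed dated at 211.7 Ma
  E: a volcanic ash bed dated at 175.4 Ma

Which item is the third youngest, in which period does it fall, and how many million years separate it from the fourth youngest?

Sorted youngest-first by Ma: B (52.5), E (175.4), D (211.7), A (499), C (583).
The third youngest is D at 211.7 Ma, which lies in 251.902–201.4 Ma: the Triassic.
The fourth youngest is A at 499 Ma; separation = |211.7 − 499| = 287.3 Myr.

D, in the Triassic; 287.3 million years to A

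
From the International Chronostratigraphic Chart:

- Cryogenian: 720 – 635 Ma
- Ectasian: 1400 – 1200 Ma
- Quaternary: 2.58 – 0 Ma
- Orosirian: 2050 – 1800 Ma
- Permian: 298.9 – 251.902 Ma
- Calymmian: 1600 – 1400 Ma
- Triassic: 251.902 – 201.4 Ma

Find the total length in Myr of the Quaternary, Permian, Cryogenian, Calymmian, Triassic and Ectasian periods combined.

Each duration: Quaternary = 2.58; Permian = 46.998; Cryogenian = 85; Calymmian = 200; Triassic = 50.502; Ectasian = 200.
Sum: 2.58 + 46.998 + 85 + 200 + 50.502 + 200 = 585.08 Myr.

585.08 million years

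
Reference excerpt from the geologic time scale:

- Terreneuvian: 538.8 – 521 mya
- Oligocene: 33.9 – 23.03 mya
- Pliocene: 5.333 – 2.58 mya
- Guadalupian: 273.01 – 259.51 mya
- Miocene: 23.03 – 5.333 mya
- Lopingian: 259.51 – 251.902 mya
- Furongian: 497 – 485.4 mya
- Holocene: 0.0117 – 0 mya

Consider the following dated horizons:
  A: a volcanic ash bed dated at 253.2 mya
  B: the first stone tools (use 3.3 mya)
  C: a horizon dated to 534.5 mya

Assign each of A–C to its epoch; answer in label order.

A: 253.2 Ma lies in 259.51–251.902 Ma, so Lopingian.
B: 3.3 Ma lies in 5.333–2.58 Ma, so Pliocene.
C: 534.5 Ma lies in 538.8–521 Ma, so Terreneuvian.

A — Lopingian; B — Pliocene; C — Terreneuvian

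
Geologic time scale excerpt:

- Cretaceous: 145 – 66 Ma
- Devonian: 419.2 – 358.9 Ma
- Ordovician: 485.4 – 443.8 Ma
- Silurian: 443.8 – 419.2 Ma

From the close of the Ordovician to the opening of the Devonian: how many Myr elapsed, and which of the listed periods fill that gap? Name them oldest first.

24.6 million years; Silurian

The Ordovician closes at 443.8 Ma and the Devonian opens at 419.2 Ma, so the interval is 443.8 − 419.2 = 24.6 Myr.
A period fits inside if it starts at or after 443.8 Ma and ends at or before 419.2 Ma; oldest first that gives Silurian.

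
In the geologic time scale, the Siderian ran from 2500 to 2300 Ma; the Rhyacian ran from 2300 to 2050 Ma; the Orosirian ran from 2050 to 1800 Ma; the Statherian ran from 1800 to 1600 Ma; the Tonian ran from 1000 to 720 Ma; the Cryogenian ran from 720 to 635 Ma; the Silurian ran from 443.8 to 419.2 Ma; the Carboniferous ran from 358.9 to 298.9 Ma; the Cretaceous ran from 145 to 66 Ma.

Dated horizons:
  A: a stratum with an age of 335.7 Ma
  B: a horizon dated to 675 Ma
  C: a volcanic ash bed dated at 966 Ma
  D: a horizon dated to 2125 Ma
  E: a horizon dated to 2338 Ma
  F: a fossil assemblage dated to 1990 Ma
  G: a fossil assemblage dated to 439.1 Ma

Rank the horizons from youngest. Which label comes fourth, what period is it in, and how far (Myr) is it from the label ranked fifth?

Smaller Ma means younger, so youngest first: A 335.7 < G 439.1 < B 675 < C 966 < F 1990 < D 2125 < E 2338.
Counting 4 along gives C (966 Ma); the excerpt puts that inside the Tonian, 1000–720 Ma.
Next in line is F (1990 Ma), and 1990 − 966 = 1024 Myr.

C, in the Tonian; 1024 million years to F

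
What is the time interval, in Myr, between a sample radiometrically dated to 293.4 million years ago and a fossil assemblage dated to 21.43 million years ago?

293.4 − 21.43 = 271.97 million years.

271.97 million years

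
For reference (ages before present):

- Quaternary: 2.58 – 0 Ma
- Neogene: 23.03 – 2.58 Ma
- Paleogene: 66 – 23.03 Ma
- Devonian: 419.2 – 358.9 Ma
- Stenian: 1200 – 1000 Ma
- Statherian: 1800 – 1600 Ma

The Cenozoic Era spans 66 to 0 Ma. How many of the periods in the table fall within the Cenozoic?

Periods inside 66–0 Ma: Paleogene, Neogene, Quaternary — 3 in total.

3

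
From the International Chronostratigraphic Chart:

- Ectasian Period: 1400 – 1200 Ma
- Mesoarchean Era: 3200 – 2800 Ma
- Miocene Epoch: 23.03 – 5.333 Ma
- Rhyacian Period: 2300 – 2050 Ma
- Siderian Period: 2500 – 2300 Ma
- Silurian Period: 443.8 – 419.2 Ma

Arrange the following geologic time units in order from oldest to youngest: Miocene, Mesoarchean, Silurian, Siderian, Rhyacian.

Mesoarchean → Siderian → Rhyacian → Silurian → Miocene

Read off each span (Ma): Miocene 23.03–5.333; Mesoarchean 3200–2800; Silurian 443.8–419.2; Siderian 2500–2300; Rhyacian 2300–2050.
Larger Ma is older, so oldest→youngest is Mesoarchean, Siderian, Rhyacian, Silurian, Miocene.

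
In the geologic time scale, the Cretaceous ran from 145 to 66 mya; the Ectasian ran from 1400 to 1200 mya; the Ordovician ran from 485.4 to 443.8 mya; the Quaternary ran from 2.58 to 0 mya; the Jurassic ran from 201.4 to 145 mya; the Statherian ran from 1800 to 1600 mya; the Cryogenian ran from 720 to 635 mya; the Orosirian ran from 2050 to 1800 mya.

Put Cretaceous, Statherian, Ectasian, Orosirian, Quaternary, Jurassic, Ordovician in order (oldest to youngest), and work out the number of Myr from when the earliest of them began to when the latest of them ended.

From the excerpt: Cretaceous 145–66; Statherian 1800–1600; Ectasian 1400–1200; Orosirian 2050–1800; Quaternary 2.58–0; Jurassic 201.4–145; Ordovician 485.4–443.8 (Ma).
Larger Ma is earlier, so the oldest is Orosirian and the youngest is Quaternary; oldest to youngest: Orosirian, Statherian, Ectasian, Ordovician, Jurassic, Cretaceous, Quaternary.
Oldest start 2050 minus youngest end 0 gives 2050 Myr overall.

Orosirian, Statherian, Ectasian, Ordovician, Jurassic, Cretaceous, Quaternary; total span 2050 Myr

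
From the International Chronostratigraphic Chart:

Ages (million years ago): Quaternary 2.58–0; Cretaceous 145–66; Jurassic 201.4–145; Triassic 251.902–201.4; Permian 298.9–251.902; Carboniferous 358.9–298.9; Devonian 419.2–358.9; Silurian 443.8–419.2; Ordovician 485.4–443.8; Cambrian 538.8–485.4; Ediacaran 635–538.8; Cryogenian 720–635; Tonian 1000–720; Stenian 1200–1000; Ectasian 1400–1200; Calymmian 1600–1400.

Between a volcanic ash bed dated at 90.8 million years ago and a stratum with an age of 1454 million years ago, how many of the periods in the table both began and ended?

13

1454 Ma sits inside the Calymmian (1600–1400) and 90.8 Ma inside the Cretaceous (145–66); neither of those is wholly between the two dates.
The listed periods lying completely between them are Ectasian, Stenian, Tonian, Cryogenian, Ediacaran, Cambrian, Ordovician, Silurian, Devonian, Carboniferous, Permian, Triassic, Jurassic — 13 in all.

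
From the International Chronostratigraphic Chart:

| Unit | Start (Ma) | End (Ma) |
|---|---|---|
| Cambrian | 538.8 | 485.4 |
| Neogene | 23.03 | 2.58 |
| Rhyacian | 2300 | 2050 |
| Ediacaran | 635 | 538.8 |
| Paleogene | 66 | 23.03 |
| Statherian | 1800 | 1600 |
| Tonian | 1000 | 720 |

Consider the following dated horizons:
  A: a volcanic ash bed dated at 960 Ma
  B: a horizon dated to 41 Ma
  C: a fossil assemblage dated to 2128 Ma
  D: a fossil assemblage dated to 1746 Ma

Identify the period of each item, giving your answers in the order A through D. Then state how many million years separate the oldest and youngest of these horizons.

Match each age against the start–end ranges in the excerpt: A = 960 Ma → Tonian (1000–720); B = 41 Ma → Paleogene (66–23.03); C = 2128 Ma → Rhyacian (2300–2050); D = 1746 Ma → Statherian (1800–1600).
The largest age is 2128 Ma and the smallest is 41 Ma; their difference is 2087 Myr.

A — Tonian; B — Paleogene; C — Rhyacian; D — Statherian; span 2087 million years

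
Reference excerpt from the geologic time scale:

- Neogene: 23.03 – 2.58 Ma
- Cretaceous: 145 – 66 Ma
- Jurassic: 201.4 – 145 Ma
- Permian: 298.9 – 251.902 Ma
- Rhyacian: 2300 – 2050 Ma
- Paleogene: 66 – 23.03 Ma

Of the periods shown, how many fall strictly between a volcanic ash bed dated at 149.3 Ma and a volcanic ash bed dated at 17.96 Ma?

The older date is 149.3 Ma and the younger is 17.96 Ma.
Periods with start < 149.3 and end > 17.96 Ma: Cretaceous (145–66), Paleogene (66–23.03).
That is 2 complete periods.

2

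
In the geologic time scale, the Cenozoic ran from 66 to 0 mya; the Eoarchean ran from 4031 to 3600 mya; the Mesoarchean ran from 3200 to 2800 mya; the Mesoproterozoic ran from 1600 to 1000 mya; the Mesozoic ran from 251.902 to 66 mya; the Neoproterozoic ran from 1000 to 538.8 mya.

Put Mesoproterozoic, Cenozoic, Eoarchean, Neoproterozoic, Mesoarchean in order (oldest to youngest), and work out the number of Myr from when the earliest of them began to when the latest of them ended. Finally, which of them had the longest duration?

Start ages (Ma): Eoarchean 4031, Mesoarchean 3200, Mesoproterozoic 1600, Neoproterozoic 1000, Cenozoic 66.
Ordered oldest to youngest: Eoarchean, Mesoarchean, Mesoproterozoic, Neoproterozoic, Cenozoic.
Span = 4031 − 0 = 4031 Myr.
Durations: Mesoarchean 400, Eoarchean 431, Neoproterozoic 461.2, Mesoproterozoic 600, Cenozoic 66 → longest is Mesoproterozoic (600 Myr).

Eoarchean → Mesoarchean → Mesoproterozoic → Neoproterozoic → Cenozoic; total span 4031 Myr; longest is Mesoproterozoic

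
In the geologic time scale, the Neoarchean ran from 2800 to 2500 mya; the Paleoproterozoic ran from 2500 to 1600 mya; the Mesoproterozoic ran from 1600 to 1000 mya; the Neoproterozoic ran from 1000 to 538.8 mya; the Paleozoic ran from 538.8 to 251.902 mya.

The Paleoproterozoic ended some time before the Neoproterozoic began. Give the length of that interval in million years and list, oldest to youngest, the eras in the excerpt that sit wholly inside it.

600 million years; Mesoproterozoic

The Paleoproterozoic closes at 1600 Ma and the Neoproterozoic opens at 1000 Ma, so the interval is 1600 − 1000 = 600 Myr.
An era fits inside if it starts at or after 1600 Ma and ends at or before 1000 Ma; oldest first that gives Mesoproterozoic.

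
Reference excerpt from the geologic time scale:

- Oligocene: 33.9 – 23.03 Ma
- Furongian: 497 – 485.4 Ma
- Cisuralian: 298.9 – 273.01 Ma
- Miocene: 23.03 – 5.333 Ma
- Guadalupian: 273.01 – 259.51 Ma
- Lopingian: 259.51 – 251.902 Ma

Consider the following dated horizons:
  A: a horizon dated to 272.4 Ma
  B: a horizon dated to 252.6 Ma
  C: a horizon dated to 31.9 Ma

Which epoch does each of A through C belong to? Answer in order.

A: 272.4 Ma lies in 273.01–259.51 Ma, so Guadalupian.
B: 252.6 Ma lies in 259.51–251.902 Ma, so Lopingian.
C: 31.9 Ma lies in 33.9–23.03 Ma, so Oligocene.

A — Guadalupian; B — Lopingian; C — Oligocene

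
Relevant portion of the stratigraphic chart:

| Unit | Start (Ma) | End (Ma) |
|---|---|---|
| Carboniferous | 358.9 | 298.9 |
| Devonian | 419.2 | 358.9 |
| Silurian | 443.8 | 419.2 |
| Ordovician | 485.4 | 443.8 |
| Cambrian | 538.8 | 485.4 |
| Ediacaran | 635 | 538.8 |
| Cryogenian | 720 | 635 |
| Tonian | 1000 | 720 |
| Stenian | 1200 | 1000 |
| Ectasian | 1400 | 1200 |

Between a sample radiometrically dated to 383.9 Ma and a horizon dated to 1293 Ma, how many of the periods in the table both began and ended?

7

1293 Ma sits inside the Ectasian (1400–1200) and 383.9 Ma inside the Devonian (419.2–358.9); neither of those is wholly between the two dates.
The listed periods lying completely between them are Stenian, Tonian, Cryogenian, Ediacaran, Cambrian, Ordovician, Silurian — 7 in all.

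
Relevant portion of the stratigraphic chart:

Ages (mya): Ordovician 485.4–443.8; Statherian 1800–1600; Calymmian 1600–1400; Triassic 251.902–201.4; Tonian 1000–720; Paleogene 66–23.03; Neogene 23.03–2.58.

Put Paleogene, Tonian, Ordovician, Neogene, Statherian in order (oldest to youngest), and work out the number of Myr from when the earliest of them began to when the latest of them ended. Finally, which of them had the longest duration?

Start ages (Ma): Statherian 1800, Tonian 1000, Ordovician 485.4, Paleogene 66, Neogene 23.03.
Ordered oldest to youngest: Statherian, Tonian, Ordovician, Paleogene, Neogene.
Span = 1800 − 2.58 = 1797.42 Myr.
Durations: Ordovician 41.6, Paleogene 42.97, Statherian 200, Neogene 20.45, Tonian 280 → longest is Tonian (280 Myr).

Statherian → Tonian → Ordovician → Paleogene → Neogene; total span 1797.42 Myr; longest is Tonian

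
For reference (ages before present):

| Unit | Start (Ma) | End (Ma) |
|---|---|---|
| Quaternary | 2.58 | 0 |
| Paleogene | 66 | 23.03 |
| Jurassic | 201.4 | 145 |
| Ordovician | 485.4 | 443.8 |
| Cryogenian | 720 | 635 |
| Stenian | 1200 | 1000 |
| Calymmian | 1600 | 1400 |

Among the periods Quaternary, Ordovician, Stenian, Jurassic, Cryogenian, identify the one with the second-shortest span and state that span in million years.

Durations: Quaternary 2.58; Ordovician 41.6; Stenian 200; Jurassic 56.4; Cryogenian 85 Myr.
Sorted shortest-first: Quaternary (2.58), Ordovician (41.6), Jurassic (56.4), Cryogenian (85), Stenian (200).
The second shortest is Ordovician at 41.6 Myr.

Ordovician, 41.6 million years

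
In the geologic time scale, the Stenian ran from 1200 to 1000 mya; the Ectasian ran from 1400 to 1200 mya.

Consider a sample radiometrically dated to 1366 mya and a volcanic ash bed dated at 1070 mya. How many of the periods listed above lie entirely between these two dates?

Checking each listed span, none has both start < 1366 Ma and end > 1070 Ma — every period straddles one of the two dates or lies outside them — so the count is 0.

0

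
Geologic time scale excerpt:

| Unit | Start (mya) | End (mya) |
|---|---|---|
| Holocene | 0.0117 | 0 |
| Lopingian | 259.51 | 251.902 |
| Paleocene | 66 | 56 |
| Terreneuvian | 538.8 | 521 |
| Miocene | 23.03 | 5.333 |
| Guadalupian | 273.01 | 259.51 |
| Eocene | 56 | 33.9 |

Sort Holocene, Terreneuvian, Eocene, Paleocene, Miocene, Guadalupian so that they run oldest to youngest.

Terreneuvian, then Guadalupian, then Paleocene, then Eocene, then Miocene, then Holocene

The oldest of these is Terreneuvian (starts 538.8 Ma) and the youngest is Holocene (ends 0 Ma).
In between, by decreasing start age: Guadalupian (273.01), Paleocene (66), Eocene (56), Miocene (23.03).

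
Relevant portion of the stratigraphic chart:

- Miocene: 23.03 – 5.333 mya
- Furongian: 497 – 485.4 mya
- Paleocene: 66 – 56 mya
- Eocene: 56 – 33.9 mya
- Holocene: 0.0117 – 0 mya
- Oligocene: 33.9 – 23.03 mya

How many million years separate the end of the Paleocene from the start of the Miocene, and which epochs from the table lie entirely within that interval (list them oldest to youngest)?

The Paleocene closes at 56 Ma and the Miocene opens at 23.03 Ma, so the interval is 56 − 23.03 = 32.97 Myr.
An epoch fits inside if it starts at or after 56 Ma and ends at or before 23.03 Ma; oldest first that gives Eocene, Oligocene.

32.97 million years; Eocene, Oligocene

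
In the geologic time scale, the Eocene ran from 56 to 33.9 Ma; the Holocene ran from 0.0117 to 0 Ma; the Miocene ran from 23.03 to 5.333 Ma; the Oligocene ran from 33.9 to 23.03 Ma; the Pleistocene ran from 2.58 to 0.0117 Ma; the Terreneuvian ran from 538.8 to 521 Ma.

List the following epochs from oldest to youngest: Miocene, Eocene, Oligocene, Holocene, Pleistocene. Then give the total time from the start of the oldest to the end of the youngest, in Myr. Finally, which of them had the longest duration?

Eocene → Oligocene → Miocene → Pleistocene → Holocene; total span 56 Myr; longest is Eocene

Start ages (Ma): Eocene 56, Oligocene 33.9, Miocene 23.03, Pleistocene 2.58, Holocene 0.0117.
Ordered oldest to youngest: Eocene, Oligocene, Miocene, Pleistocene, Holocene.
Span = 56 − 0 = 56 Myr.
Durations: Eocene 22.1, Holocene 0.0117, Oligocene 10.87, Pleistocene 2.5683, Miocene 17.697 → longest is Eocene (22.1 Myr).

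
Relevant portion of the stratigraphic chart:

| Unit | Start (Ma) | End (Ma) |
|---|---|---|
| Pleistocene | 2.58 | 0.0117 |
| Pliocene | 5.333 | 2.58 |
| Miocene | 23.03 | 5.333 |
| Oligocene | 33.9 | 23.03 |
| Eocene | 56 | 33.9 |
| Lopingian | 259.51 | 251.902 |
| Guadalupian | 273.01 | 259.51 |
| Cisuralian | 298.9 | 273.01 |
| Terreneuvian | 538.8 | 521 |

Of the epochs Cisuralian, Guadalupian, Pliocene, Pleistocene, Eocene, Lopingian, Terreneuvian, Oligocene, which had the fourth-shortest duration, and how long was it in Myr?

Durations: Cisuralian 25.89; Guadalupian 13.5; Pliocene 2.753; Pleistocene 2.5683; Eocene 22.1; Lopingian 7.608; Terreneuvian 17.8; Oligocene 10.87 Myr.
Sorted shortest-first: Pleistocene (2.5683), Pliocene (2.753), Lopingian (7.608), Oligocene (10.87), Guadalupian (13.5), Terreneuvian (17.8), Eocene (22.1), Cisuralian (25.89).
The fourth shortest is Oligocene at 10.87 Myr.

Oligocene, 10.87 million years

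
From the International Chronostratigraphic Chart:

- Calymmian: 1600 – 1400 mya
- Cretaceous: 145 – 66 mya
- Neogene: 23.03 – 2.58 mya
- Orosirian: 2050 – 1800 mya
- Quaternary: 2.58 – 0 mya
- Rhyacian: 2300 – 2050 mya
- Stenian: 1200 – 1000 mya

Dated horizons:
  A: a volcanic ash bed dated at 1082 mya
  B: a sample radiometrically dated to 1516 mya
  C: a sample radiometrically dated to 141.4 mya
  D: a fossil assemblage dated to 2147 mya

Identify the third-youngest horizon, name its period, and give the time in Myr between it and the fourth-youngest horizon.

Sorted youngest-first by Ma: C (141.4), A (1082), B (1516), D (2147).
The third youngest is B at 1516 Ma, which lies in 1600–1400 Ma: the Calymmian.
The fourth youngest is D at 2147 Ma; separation = |1516 − 2147| = 631 Myr.

B, in the Calymmian; 631 million years to D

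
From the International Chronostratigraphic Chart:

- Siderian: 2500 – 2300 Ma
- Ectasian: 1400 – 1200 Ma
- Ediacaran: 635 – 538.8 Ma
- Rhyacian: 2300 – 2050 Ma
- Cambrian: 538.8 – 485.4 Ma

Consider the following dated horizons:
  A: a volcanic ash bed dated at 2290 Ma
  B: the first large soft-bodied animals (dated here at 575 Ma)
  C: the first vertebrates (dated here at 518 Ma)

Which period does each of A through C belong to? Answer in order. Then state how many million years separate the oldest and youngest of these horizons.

A — Rhyacian; B — Ediacaran; C — Cambrian; span 1772 million years

A: 2290 Ma lies in 2300–2050 Ma, so Rhyacian.
B: 575 Ma lies in 635–538.8 Ma, so Ediacaran.
C: 518 Ma lies in 538.8–485.4 Ma, so Cambrian.
Oldest = 2290 Ma, youngest = 518 Ma → span 1772 Myr.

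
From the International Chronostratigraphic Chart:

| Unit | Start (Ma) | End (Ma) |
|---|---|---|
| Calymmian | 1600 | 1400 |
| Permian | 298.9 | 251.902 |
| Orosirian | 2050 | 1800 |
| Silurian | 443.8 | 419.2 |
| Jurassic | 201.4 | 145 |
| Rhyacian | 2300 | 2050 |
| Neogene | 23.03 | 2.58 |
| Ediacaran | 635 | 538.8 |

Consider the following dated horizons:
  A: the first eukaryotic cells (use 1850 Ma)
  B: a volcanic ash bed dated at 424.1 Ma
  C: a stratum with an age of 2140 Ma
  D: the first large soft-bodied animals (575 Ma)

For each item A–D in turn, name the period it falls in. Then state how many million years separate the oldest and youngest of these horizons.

A — Orosirian; B — Silurian; C — Rhyacian; D — Ediacaran; span 1715.9 million years

A: 1850 Ma lies in 2050–1800 Ma, so Orosirian.
B: 424.1 Ma lies in 443.8–419.2 Ma, so Silurian.
C: 2140 Ma lies in 2300–2050 Ma, so Rhyacian.
D: 575 Ma lies in 635–538.8 Ma, so Ediacaran.
Oldest = 2140 Ma, youngest = 424.1 Ma → span 1715.9 Myr.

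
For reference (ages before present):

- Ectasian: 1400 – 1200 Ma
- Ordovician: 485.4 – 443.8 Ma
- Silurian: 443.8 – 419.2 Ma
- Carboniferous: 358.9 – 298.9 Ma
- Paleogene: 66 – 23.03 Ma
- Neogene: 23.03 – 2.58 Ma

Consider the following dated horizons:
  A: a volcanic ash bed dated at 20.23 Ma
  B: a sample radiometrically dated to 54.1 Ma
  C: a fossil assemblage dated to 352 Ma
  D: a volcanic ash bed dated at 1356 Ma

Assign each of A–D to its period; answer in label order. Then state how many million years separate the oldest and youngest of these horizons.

A — Neogene; B — Paleogene; C — Carboniferous; D — Ectasian; span 1335.77 million years

Match each age against the start–end ranges in the excerpt: A = 20.23 Ma → Neogene (23.03–2.58); B = 54.1 Ma → Paleogene (66–23.03); C = 352 Ma → Carboniferous (358.9–298.9); D = 1356 Ma → Ectasian (1400–1200).
The largest age is 1356 Ma and the smallest is 20.23 Ma; their difference is 1335.77 Myr.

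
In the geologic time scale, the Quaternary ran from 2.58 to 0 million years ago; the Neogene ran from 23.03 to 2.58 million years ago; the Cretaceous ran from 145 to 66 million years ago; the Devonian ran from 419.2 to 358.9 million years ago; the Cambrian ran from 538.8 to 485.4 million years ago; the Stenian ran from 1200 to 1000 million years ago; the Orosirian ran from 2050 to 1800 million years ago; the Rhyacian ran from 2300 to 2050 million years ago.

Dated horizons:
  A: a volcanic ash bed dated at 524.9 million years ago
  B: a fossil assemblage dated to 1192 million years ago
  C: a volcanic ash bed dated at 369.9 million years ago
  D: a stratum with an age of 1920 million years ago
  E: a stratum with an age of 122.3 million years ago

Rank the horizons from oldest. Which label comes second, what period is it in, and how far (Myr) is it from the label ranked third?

Sorted oldest-first by Ma: D (1920), B (1192), A (524.9), C (369.9), E (122.3).
The second oldest is B at 1192 Ma, which lies in 1200–1000 Ma: the Stenian.
The third oldest is A at 524.9 Ma; separation = |1192 − 524.9| = 667.1 Myr.

B, in the Stenian; 667.1 million years to A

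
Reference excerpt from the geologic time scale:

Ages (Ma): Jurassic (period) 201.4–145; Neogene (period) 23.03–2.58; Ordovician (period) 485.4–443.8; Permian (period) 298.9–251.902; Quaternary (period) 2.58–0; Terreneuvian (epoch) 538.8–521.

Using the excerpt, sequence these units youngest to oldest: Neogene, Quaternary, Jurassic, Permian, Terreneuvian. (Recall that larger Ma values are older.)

Read off each span (Ma): Neogene 23.03–2.58; Quaternary 2.58–0; Jurassic 201.4–145; Permian 298.9–251.902; Terreneuvian 538.8–521.
Larger Ma is older, so oldest→youngest is Terreneuvian, Permian, Jurassic, Neogene, Quaternary; reverse it for youngest→oldest.

Quaternary → Neogene → Jurassic → Permian → Terreneuvian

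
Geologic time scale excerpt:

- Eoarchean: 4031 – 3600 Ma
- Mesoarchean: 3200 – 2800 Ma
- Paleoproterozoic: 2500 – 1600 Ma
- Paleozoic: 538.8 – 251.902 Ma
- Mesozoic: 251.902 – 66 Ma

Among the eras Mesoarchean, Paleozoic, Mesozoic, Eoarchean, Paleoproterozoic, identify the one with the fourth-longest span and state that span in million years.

Start − end for each: Mesoarchean 3200 − 2800 = 400; Paleozoic 538.8 − 251.902 = 286.898; Mesozoic 251.902 − 66 = 185.902; Eoarchean 4031 − 3600 = 431; Paleoproterozoic 2500 − 1600 = 900.
Ranking these from longest: Paleoproterozoic > Eoarchean > Mesoarchean > Paleozoic > Mesozoic.
Position 4 in that ranking is Paleozoic, which lasted 286.898 Myr.

Paleozoic, 286.898 million years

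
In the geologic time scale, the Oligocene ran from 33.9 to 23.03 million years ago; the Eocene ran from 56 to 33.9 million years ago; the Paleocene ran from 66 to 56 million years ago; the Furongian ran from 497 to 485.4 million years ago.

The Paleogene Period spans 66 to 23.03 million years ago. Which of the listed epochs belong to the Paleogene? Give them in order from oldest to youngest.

Paleocene, Eocene, Oligocene

Epochs with both bounds inside 66–23.03 Ma: Paleocene (66–56), Eocene (56–33.9), Oligocene (33.9–23.03).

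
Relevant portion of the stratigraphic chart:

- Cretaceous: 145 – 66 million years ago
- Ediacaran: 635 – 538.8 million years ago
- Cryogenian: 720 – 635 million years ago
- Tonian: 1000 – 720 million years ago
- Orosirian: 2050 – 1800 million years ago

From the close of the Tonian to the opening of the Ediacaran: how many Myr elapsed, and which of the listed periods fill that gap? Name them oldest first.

The Tonian closes at 720 Ma and the Ediacaran opens at 635 Ma, so the interval is 720 − 635 = 85 Myr.
A period fits inside if it starts at or after 720 Ma and ends at or before 635 Ma; oldest first that gives Cryogenian.

85 million years; Cryogenian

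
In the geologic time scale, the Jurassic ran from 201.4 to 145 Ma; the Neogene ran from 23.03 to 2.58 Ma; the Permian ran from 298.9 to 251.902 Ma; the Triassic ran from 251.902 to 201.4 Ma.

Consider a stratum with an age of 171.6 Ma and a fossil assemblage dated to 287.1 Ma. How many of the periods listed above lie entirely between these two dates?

287.1 Ma sits inside the Permian (298.9–251.902) and 171.6 Ma inside the Jurassic (201.4–145); neither of those is wholly between the two dates.
The listed periods lying completely between them are Triassic — 1 in all.

1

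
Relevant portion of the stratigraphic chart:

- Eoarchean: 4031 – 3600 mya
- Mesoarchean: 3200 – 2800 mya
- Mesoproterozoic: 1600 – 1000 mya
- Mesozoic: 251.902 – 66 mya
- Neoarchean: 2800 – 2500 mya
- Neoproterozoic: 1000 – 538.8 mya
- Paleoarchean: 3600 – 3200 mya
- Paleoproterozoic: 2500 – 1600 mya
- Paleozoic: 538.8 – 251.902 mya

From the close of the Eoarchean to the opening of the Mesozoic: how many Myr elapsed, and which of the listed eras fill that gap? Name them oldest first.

The Eoarchean closes at 3600 Ma and the Mesozoic opens at 251.902 Ma, so the interval is 3600 − 251.902 = 3348.098 Myr.
An era fits inside if it starts at or after 3600 Ma and ends at or before 251.902 Ma; oldest first that gives Paleoarchean, Mesoarchean, Neoarchean, Paleoproterozoic, Mesoproterozoic, Neoproterozoic, Paleozoic.

3348.098 million years; Paleoarchean, Mesoarchean, Neoarchean, Paleoproterozoic, Mesoproterozoic, Neoproterozoic, Paleozoic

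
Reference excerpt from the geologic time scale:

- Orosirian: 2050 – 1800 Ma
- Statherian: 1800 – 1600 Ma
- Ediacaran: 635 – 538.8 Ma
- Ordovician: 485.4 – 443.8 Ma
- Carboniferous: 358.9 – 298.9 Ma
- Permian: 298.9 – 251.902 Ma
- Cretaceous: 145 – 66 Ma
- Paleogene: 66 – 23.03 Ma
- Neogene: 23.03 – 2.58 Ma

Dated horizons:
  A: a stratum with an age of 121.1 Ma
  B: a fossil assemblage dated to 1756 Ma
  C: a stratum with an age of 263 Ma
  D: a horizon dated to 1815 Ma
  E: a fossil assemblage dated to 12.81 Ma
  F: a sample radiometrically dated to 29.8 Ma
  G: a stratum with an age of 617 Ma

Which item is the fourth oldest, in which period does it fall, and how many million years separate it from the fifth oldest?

C, in the Permian; 141.9 million years to A

Sorted oldest-first by Ma: D (1815), B (1756), G (617), C (263), A (121.1), F (29.8), E (12.81).
The fourth oldest is C at 263 Ma, which lies in 298.9–251.902 Ma: the Permian.
The fifth oldest is A at 121.1 Ma; separation = |263 − 121.1| = 141.9 Myr.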